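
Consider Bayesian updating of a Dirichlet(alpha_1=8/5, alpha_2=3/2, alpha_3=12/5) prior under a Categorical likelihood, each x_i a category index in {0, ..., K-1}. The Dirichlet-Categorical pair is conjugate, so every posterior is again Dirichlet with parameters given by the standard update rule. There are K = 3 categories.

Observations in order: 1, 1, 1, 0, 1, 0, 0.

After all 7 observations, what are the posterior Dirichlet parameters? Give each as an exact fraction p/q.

alpha_1=23/5, alpha_2=11/2, alpha_3=12/5

obs 1: x=1 → posterior Dirichlet(8/5, 5/2, 12/5)
obs 2: x=1 → posterior Dirichlet(8/5, 7/2, 12/5)
obs 3: x=1 → posterior Dirichlet(8/5, 9/2, 12/5)
obs 4: x=0 → posterior Dirichlet(13/5, 9/2, 12/5)
obs 5: x=1 → posterior Dirichlet(13/5, 11/2, 12/5)
obs 6: x=0 → posterior Dirichlet(18/5, 11/2, 12/5)
obs 7: x=0 → posterior Dirichlet(23/5, 11/2, 12/5)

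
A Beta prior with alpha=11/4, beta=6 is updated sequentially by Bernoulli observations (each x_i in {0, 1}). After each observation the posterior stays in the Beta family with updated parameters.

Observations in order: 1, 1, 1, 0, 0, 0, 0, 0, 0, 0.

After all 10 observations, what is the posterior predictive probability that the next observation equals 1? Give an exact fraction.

23/75

obs 1: x=1 → posterior Beta(15/4, 6)
obs 2: x=1 → posterior Beta(19/4, 6)
obs 3: x=1 → posterior Beta(23/4, 6)
obs 4: x=0 → posterior Beta(23/4, 7)
obs 5: x=0 → posterior Beta(23/4, 8)
obs 6: x=0 → posterior Beta(23/4, 9)
obs 7: x=0 → posterior Beta(23/4, 10)
obs 8: x=0 → posterior Beta(23/4, 11)
obs 9: x=0 → posterior Beta(23/4, 12)
obs 10: x=0 → posterior Beta(23/4, 13)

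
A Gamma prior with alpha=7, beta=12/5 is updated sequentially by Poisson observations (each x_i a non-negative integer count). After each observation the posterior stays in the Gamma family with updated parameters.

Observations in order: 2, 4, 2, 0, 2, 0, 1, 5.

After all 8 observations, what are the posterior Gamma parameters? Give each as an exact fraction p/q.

alpha=23, beta=52/5

obs 1: x=2 → posterior Gamma(9, 17/5)
obs 2: x=4 → posterior Gamma(13, 22/5)
obs 3: x=2 → posterior Gamma(15, 27/5)
obs 4: x=0 → posterior Gamma(15, 32/5)
obs 5: x=2 → posterior Gamma(17, 37/5)
obs 6: x=0 → posterior Gamma(17, 42/5)
obs 7: x=1 → posterior Gamma(18, 47/5)
obs 8: x=5 → posterior Gamma(23, 52/5)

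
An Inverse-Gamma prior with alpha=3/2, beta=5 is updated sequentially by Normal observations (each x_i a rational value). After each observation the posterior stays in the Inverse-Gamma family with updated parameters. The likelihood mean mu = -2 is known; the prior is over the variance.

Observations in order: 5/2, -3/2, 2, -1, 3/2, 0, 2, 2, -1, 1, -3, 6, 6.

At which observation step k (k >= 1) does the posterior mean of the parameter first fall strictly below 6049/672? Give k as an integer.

k = 11

obs 1: x=5/2 → posterior Inverse-Gamma(2, 121/8)
obs 2: x=-3/2 → posterior Inverse-Gamma(5/2, 61/4)
obs 3: x=2 → posterior Inverse-Gamma(3, 93/4)
obs 4: x=-1 → posterior Inverse-Gamma(7/2, 95/4)
obs 5: x=3/2 → posterior Inverse-Gamma(4, 239/8)
obs 6: x=0 → posterior Inverse-Gamma(9/2, 255/8)
obs 7: x=2 → posterior Inverse-Gamma(5, 319/8)
obs 8: x=2 → posterior Inverse-Gamma(11/2, 383/8)
obs 9: x=-1 → posterior Inverse-Gamma(6, 387/8)
obs 10: x=1 → posterior Inverse-Gamma(13/2, 423/8)
obs 11: x=-3 → posterior Inverse-Gamma(7, 427/8)
obs 12: x=6 → posterior Inverse-Gamma(15/2, 683/8)
obs 13: x=6 → posterior Inverse-Gamma(8, 939/8)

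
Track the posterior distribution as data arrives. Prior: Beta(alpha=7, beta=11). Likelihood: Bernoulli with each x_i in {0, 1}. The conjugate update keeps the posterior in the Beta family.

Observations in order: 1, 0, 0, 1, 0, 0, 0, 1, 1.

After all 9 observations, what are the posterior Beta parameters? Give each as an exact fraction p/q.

obs 1: x=1 → posterior Beta(8, 11)
obs 2: x=0 → posterior Beta(8, 12)
obs 3: x=0 → posterior Beta(8, 13)
obs 4: x=1 → posterior Beta(9, 13)
obs 5: x=0 → posterior Beta(9, 14)
obs 6: x=0 → posterior Beta(9, 15)
obs 7: x=0 → posterior Beta(9, 16)
obs 8: x=1 → posterior Beta(10, 16)
obs 9: x=1 → posterior Beta(11, 16)

alpha=11, beta=16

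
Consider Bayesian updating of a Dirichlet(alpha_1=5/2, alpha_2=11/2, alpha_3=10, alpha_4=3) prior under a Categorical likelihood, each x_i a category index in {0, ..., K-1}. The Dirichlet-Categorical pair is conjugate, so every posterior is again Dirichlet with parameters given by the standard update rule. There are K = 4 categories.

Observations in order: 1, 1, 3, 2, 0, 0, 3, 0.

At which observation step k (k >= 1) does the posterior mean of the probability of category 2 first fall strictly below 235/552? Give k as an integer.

k = 3

obs 1: x=1 → posterior Dirichlet(5/2, 13/2, 10, 3)
obs 2: x=1 → posterior Dirichlet(5/2, 15/2, 10, 3)
obs 3: x=3 → posterior Dirichlet(5/2, 15/2, 10, 4)
obs 4: x=2 → posterior Dirichlet(5/2, 15/2, 11, 4)
obs 5: x=0 → posterior Dirichlet(7/2, 15/2, 11, 4)
obs 6: x=0 → posterior Dirichlet(9/2, 15/2, 11, 4)
obs 7: x=3 → posterior Dirichlet(9/2, 15/2, 11, 5)
obs 8: x=0 → posterior Dirichlet(11/2, 15/2, 11, 5)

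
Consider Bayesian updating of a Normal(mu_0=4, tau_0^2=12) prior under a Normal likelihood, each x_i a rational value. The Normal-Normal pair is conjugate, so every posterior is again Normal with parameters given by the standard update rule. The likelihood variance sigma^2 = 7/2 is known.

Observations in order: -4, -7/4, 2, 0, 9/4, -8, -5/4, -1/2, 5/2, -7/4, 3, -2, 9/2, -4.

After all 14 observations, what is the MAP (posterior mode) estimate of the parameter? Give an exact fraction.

-188/343

obs 1: x=-4 → posterior Normal(-68/31, 84/31)
obs 2: x=-7/4 → posterior Normal(-2, 84/55)
obs 3: x=2 → posterior Normal(-62/79, 84/79)
obs 4: x=0 → posterior Normal(-62/103, 84/103)
obs 5: x=9/4 → posterior Normal(-8/127, 84/127)
obs 6: x=-8 → posterior Normal(-200/151, 84/151)
obs 7: x=-5/4 → posterior Normal(-46/35, 12/25)
obs 8: x=-1/2 → posterior Normal(-242/199, 84/199)
obs 9: x=5/2 → posterior Normal(-182/223, 84/223)
obs 10: x=-7/4 → posterior Normal(-224/247, 84/247)
obs 11: x=3 → posterior Normal(-152/271, 84/271)
obs 12: x=-2 → posterior Normal(-40/59, 84/295)
obs 13: x=9/2 → posterior Normal(-92/319, 84/319)
obs 14: x=-4 → posterior Normal(-188/343, 12/49)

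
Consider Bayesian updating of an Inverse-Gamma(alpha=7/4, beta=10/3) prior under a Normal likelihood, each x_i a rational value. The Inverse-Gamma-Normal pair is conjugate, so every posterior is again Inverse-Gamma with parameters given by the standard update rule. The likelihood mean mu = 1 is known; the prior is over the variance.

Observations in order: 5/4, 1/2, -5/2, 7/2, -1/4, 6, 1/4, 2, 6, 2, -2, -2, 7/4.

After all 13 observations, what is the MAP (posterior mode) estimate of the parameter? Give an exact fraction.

589/111

obs 1: x=5/4 → posterior Inverse-Gamma(9/4, 323/96)
obs 2: x=1/2 → posterior Inverse-Gamma(11/4, 335/96)
obs 3: x=-5/2 → posterior Inverse-Gamma(13/4, 923/96)
obs 4: x=7/2 → posterior Inverse-Gamma(15/4, 1223/96)
obs 5: x=-1/4 → posterior Inverse-Gamma(17/4, 649/48)
obs 6: x=6 → posterior Inverse-Gamma(19/4, 1249/48)
obs 7: x=1/4 → posterior Inverse-Gamma(21/4, 2525/96)
obs 8: x=2 → posterior Inverse-Gamma(23/4, 2573/96)
obs 9: x=6 → posterior Inverse-Gamma(25/4, 3773/96)
obs 10: x=2 → posterior Inverse-Gamma(27/4, 3821/96)
obs 11: x=-2 → posterior Inverse-Gamma(29/4, 4253/96)
obs 12: x=-2 → posterior Inverse-Gamma(31/4, 4685/96)
obs 13: x=7/4 → posterior Inverse-Gamma(33/4, 589/12)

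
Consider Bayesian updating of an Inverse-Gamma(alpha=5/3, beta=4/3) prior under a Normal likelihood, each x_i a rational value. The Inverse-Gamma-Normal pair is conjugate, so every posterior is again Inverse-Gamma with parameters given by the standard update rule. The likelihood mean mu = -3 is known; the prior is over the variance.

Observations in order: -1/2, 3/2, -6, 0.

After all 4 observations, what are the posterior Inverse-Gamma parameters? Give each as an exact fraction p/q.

alpha=11/3, beta=283/12

obs 1: x=-1/2 → posterior Inverse-Gamma(13/6, 107/24)
obs 2: x=3/2 → posterior Inverse-Gamma(8/3, 175/12)
obs 3: x=-6 → posterior Inverse-Gamma(19/6, 229/12)
obs 4: x=0 → posterior Inverse-Gamma(11/3, 283/12)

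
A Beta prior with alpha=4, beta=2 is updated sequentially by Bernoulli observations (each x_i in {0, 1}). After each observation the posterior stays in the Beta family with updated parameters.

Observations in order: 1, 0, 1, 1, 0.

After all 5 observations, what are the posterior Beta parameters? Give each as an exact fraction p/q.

obs 1: x=1 → posterior Beta(5, 2)
obs 2: x=0 → posterior Beta(5, 3)
obs 3: x=1 → posterior Beta(6, 3)
obs 4: x=1 → posterior Beta(7, 3)
obs 5: x=0 → posterior Beta(7, 4)

alpha=7, beta=4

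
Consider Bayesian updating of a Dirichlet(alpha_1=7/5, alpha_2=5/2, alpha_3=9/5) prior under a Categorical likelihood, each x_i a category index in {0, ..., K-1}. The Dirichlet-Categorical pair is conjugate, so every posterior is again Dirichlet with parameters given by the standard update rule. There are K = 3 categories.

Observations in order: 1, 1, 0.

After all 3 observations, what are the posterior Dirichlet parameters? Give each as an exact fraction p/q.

obs 1: x=1 → posterior Dirichlet(7/5, 7/2, 9/5)
obs 2: x=1 → posterior Dirichlet(7/5, 9/2, 9/5)
obs 3: x=0 → posterior Dirichlet(12/5, 9/2, 9/5)

alpha_1=12/5, alpha_2=9/2, alpha_3=9/5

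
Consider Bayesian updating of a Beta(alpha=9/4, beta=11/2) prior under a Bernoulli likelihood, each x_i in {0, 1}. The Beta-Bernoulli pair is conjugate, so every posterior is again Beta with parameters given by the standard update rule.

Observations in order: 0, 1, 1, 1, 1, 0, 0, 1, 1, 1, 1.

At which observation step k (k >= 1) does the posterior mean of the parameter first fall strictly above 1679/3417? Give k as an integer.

obs 1: x=0 → posterior Beta(9/4, 13/2)
obs 2: x=1 → posterior Beta(13/4, 13/2)
obs 3: x=1 → posterior Beta(17/4, 13/2)
obs 4: x=1 → posterior Beta(21/4, 13/2)
obs 5: x=1 → posterior Beta(25/4, 13/2)
obs 6: x=0 → posterior Beta(25/4, 15/2)
obs 7: x=0 → posterior Beta(25/4, 17/2)
obs 8: x=1 → posterior Beta(29/4, 17/2)
obs 9: x=1 → posterior Beta(33/4, 17/2)
obs 10: x=1 → posterior Beta(37/4, 17/2)
obs 11: x=1 → posterior Beta(41/4, 17/2)

k = 9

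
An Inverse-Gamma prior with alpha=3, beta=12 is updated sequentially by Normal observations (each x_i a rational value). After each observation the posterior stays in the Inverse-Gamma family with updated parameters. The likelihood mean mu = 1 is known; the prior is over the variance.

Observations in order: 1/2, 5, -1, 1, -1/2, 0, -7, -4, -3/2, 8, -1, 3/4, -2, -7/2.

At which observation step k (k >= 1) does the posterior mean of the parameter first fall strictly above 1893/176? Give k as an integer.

k = 8

obs 1: x=1/2 → posterior Inverse-Gamma(7/2, 97/8)
obs 2: x=5 → posterior Inverse-Gamma(4, 161/8)
obs 3: x=-1 → posterior Inverse-Gamma(9/2, 177/8)
obs 4: x=1 → posterior Inverse-Gamma(5, 177/8)
obs 5: x=-1/2 → posterior Inverse-Gamma(11/2, 93/4)
obs 6: x=0 → posterior Inverse-Gamma(6, 95/4)
obs 7: x=-7 → posterior Inverse-Gamma(13/2, 223/4)
obs 8: x=-4 → posterior Inverse-Gamma(7, 273/4)
obs 9: x=-3/2 → posterior Inverse-Gamma(15/2, 571/8)
obs 10: x=8 → posterior Inverse-Gamma(8, 767/8)
obs 11: x=-1 → posterior Inverse-Gamma(17/2, 783/8)
obs 12: x=3/4 → posterior Inverse-Gamma(9, 3133/32)
obs 13: x=-2 → posterior Inverse-Gamma(19/2, 3277/32)
obs 14: x=-7/2 → posterior Inverse-Gamma(10, 3601/32)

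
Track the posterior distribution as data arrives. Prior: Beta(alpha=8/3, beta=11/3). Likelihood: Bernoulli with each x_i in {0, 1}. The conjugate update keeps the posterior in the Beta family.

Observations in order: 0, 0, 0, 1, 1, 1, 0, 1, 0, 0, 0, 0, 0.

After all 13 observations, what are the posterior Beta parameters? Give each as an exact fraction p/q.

alpha=20/3, beta=38/3

obs 1: x=0 → posterior Beta(8/3, 14/3)
obs 2: x=0 → posterior Beta(8/3, 17/3)
obs 3: x=0 → posterior Beta(8/3, 20/3)
obs 4: x=1 → posterior Beta(11/3, 20/3)
obs 5: x=1 → posterior Beta(14/3, 20/3)
obs 6: x=1 → posterior Beta(17/3, 20/3)
obs 7: x=0 → posterior Beta(17/3, 23/3)
obs 8: x=1 → posterior Beta(20/3, 23/3)
obs 9: x=0 → posterior Beta(20/3, 26/3)
obs 10: x=0 → posterior Beta(20/3, 29/3)
obs 11: x=0 → posterior Beta(20/3, 32/3)
obs 12: x=0 → posterior Beta(20/3, 35/3)
obs 13: x=0 → posterior Beta(20/3, 38/3)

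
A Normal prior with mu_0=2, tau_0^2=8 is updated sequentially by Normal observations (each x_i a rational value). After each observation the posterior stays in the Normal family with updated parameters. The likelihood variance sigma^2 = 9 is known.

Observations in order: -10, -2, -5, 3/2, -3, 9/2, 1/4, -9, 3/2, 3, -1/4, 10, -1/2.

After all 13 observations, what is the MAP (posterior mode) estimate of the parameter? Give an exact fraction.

-54/113

obs 1: x=-10 → posterior Normal(-62/17, 72/17)
obs 2: x=-2 → posterior Normal(-78/25, 72/25)
obs 3: x=-5 → posterior Normal(-118/33, 24/11)
obs 4: x=3/2 → posterior Normal(-106/41, 72/41)
obs 5: x=-3 → posterior Normal(-130/49, 72/49)
obs 6: x=9/2 → posterior Normal(-94/57, 24/19)
obs 7: x=1/4 → posterior Normal(-92/65, 72/65)
obs 8: x=-9 → posterior Normal(-164/73, 72/73)
obs 9: x=3/2 → posterior Normal(-152/81, 8/9)
obs 10: x=3 → posterior Normal(-128/89, 72/89)
obs 11: x=-1/4 → posterior Normal(-130/97, 72/97)
obs 12: x=10 → posterior Normal(-10/21, 24/35)
obs 13: x=-1/2 → posterior Normal(-54/113, 72/113)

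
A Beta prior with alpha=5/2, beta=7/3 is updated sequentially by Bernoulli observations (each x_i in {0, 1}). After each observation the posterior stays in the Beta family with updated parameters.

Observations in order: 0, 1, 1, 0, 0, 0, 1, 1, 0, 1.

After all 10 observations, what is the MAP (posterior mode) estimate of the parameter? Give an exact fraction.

39/77

obs 1: x=0 → posterior Beta(5/2, 10/3)
obs 2: x=1 → posterior Beta(7/2, 10/3)
obs 3: x=1 → posterior Beta(9/2, 10/3)
obs 4: x=0 → posterior Beta(9/2, 13/3)
obs 5: x=0 → posterior Beta(9/2, 16/3)
obs 6: x=0 → posterior Beta(9/2, 19/3)
obs 7: x=1 → posterior Beta(11/2, 19/3)
obs 8: x=1 → posterior Beta(13/2, 19/3)
obs 9: x=0 → posterior Beta(13/2, 22/3)
obs 10: x=1 → posterior Beta(15/2, 22/3)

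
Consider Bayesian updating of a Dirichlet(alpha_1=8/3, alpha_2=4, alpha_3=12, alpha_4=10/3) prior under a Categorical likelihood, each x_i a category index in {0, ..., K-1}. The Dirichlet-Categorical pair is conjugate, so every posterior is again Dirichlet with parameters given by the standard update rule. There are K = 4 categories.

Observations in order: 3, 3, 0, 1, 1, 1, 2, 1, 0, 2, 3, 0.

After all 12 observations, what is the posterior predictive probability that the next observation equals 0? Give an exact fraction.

1/6

obs 1: x=3 → posterior Dirichlet(8/3, 4, 12, 13/3)
obs 2: x=3 → posterior Dirichlet(8/3, 4, 12, 16/3)
obs 3: x=0 → posterior Dirichlet(11/3, 4, 12, 16/3)
obs 4: x=1 → posterior Dirichlet(11/3, 5, 12, 16/3)
obs 5: x=1 → posterior Dirichlet(11/3, 6, 12, 16/3)
obs 6: x=1 → posterior Dirichlet(11/3, 7, 12, 16/3)
obs 7: x=2 → posterior Dirichlet(11/3, 7, 13, 16/3)
obs 8: x=1 → posterior Dirichlet(11/3, 8, 13, 16/3)
obs 9: x=0 → posterior Dirichlet(14/3, 8, 13, 16/3)
obs 10: x=2 → posterior Dirichlet(14/3, 8, 14, 16/3)
obs 11: x=3 → posterior Dirichlet(14/3, 8, 14, 19/3)
obs 12: x=0 → posterior Dirichlet(17/3, 8, 14, 19/3)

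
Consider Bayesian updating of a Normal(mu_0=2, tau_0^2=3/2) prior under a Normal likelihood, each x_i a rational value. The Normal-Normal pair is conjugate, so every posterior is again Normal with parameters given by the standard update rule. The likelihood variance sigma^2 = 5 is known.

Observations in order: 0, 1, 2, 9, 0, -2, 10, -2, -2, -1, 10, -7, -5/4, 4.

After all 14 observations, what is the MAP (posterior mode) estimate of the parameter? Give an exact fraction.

329/208

obs 1: x=0 → posterior Normal(20/13, 15/13)
obs 2: x=1 → posterior Normal(23/16, 15/16)
obs 3: x=2 → posterior Normal(29/19, 15/19)
obs 4: x=9 → posterior Normal(28/11, 15/22)
obs 5: x=0 → posterior Normal(56/25, 3/5)
obs 6: x=-2 → posterior Normal(25/14, 15/28)
obs 7: x=10 → posterior Normal(80/31, 15/31)
obs 8: x=-2 → posterior Normal(37/17, 15/34)
obs 9: x=-2 → posterior Normal(68/37, 15/37)
obs 10: x=-1 → posterior Normal(13/8, 3/8)
obs 11: x=10 → posterior Normal(95/43, 15/43)
obs 12: x=-7 → posterior Normal(37/23, 15/46)
obs 13: x=-5/4 → posterior Normal(281/196, 15/49)
obs 14: x=4 → posterior Normal(329/208, 15/52)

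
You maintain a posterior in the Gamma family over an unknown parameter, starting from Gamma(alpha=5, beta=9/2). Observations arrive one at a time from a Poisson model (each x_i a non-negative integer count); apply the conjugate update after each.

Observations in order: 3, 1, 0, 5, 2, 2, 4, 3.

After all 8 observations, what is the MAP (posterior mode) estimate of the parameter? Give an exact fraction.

obs 1: x=3 → posterior Gamma(8, 11/2)
obs 2: x=1 → posterior Gamma(9, 13/2)
obs 3: x=0 → posterior Gamma(9, 15/2)
obs 4: x=5 → posterior Gamma(14, 17/2)
obs 5: x=2 → posterior Gamma(16, 19/2)
obs 6: x=2 → posterior Gamma(18, 21/2)
obs 7: x=4 → posterior Gamma(22, 23/2)
obs 8: x=3 → posterior Gamma(25, 25/2)

48/25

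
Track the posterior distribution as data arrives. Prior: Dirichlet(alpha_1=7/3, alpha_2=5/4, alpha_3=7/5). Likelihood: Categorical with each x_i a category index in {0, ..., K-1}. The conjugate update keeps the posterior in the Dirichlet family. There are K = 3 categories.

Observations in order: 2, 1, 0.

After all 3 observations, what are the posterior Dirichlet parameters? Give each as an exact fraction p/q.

obs 1: x=2 → posterior Dirichlet(7/3, 5/4, 12/5)
obs 2: x=1 → posterior Dirichlet(7/3, 9/4, 12/5)
obs 3: x=0 → posterior Dirichlet(10/3, 9/4, 12/5)

alpha_1=10/3, alpha_2=9/4, alpha_3=12/5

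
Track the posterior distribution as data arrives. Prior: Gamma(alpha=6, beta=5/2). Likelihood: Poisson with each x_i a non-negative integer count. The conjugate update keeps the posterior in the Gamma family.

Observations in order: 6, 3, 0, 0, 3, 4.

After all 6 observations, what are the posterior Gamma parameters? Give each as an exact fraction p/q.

obs 1: x=6 → posterior Gamma(12, 7/2)
obs 2: x=3 → posterior Gamma(15, 9/2)
obs 3: x=0 → posterior Gamma(15, 11/2)
obs 4: x=0 → posterior Gamma(15, 13/2)
obs 5: x=3 → posterior Gamma(18, 15/2)
obs 6: x=4 → posterior Gamma(22, 17/2)

alpha=22, beta=17/2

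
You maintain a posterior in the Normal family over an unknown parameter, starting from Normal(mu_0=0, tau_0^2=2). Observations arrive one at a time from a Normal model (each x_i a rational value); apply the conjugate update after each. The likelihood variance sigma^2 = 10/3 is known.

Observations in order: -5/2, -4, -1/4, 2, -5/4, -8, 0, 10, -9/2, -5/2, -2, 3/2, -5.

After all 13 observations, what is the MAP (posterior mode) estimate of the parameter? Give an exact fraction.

-9/8

obs 1: x=-5/2 → posterior Normal(-15/16, 5/4)
obs 2: x=-4 → posterior Normal(-39/22, 10/11)
obs 3: x=-1/4 → posterior Normal(-81/56, 5/7)
obs 4: x=2 → posterior Normal(-57/68, 10/17)
obs 5: x=-5/4 → posterior Normal(-9/10, 1/2)
obs 6: x=-8 → posterior Normal(-42/23, 10/23)
obs 7: x=0 → posterior Normal(-21/13, 5/13)
obs 8: x=10 → posterior Normal(-12/29, 10/29)
obs 9: x=-9/2 → posterior Normal(-51/64, 5/16)
obs 10: x=-5/2 → posterior Normal(-33/35, 2/7)
obs 11: x=-2 → posterior Normal(-39/38, 5/19)
obs 12: x=3/2 → posterior Normal(-69/82, 10/41)
obs 13: x=-5 → posterior Normal(-9/8, 5/22)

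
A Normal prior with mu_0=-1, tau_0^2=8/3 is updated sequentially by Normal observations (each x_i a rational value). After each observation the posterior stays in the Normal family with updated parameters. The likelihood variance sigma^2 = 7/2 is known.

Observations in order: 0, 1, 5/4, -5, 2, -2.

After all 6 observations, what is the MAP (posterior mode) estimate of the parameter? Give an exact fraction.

obs 1: x=0 → posterior Normal(-21/37, 56/37)
obs 2: x=1 → posterior Normal(-5/53, 56/53)
obs 3: x=5/4 → posterior Normal(5/23, 56/69)
obs 4: x=-5 → posterior Normal(-13/17, 56/85)
obs 5: x=2 → posterior Normal(-33/101, 56/101)
obs 6: x=-2 → posterior Normal(-5/9, 56/117)

-5/9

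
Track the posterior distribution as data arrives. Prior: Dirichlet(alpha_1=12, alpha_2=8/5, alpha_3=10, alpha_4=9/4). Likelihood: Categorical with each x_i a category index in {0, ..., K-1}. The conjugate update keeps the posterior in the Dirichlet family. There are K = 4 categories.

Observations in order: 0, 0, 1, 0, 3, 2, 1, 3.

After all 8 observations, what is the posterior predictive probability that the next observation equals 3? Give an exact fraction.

85/677

obs 1: x=0 → posterior Dirichlet(13, 8/5, 10, 9/4)
obs 2: x=0 → posterior Dirichlet(14, 8/5, 10, 9/4)
obs 3: x=1 → posterior Dirichlet(14, 13/5, 10, 9/4)
obs 4: x=0 → posterior Dirichlet(15, 13/5, 10, 9/4)
obs 5: x=3 → posterior Dirichlet(15, 13/5, 10, 13/4)
obs 6: x=2 → posterior Dirichlet(15, 13/5, 11, 13/4)
obs 7: x=1 → posterior Dirichlet(15, 18/5, 11, 13/4)
obs 8: x=3 → posterior Dirichlet(15, 18/5, 11, 17/4)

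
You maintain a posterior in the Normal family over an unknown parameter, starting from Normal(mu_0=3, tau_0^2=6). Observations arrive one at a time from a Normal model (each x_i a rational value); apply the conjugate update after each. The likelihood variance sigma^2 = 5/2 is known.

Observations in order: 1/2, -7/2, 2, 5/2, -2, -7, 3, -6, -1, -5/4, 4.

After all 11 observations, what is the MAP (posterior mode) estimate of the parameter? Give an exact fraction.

-90/137

obs 1: x=1/2 → posterior Normal(21/17, 30/17)
obs 2: x=-7/2 → posterior Normal(-21/29, 30/29)
obs 3: x=2 → posterior Normal(3/41, 30/41)
obs 4: x=5/2 → posterior Normal(33/53, 30/53)
obs 5: x=-2 → posterior Normal(9/65, 6/13)
obs 6: x=-7 → posterior Normal(-75/77, 30/77)
obs 7: x=3 → posterior Normal(-39/89, 30/89)
obs 8: x=-6 → posterior Normal(-111/101, 30/101)
obs 9: x=-1 → posterior Normal(-123/113, 30/113)
obs 10: x=-5/4 → posterior Normal(-138/125, 6/25)
obs 11: x=4 → posterior Normal(-90/137, 30/137)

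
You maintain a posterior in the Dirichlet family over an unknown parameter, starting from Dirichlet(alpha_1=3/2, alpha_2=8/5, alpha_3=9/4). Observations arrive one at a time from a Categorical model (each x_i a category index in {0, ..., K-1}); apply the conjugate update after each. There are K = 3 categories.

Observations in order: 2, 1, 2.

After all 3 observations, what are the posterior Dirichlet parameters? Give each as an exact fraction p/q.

obs 1: x=2 → posterior Dirichlet(3/2, 8/5, 13/4)
obs 2: x=1 → posterior Dirichlet(3/2, 13/5, 13/4)
obs 3: x=2 → posterior Dirichlet(3/2, 13/5, 17/4)

alpha_1=3/2, alpha_2=13/5, alpha_3=17/4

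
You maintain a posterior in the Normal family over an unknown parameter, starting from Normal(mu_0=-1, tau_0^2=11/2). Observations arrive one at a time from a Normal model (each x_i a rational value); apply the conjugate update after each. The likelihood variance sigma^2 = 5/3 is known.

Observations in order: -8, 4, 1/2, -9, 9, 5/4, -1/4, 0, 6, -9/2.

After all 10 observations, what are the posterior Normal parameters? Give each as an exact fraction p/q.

obs 1: x=-8 → posterior Normal(-274/43, 55/43)
obs 2: x=4 → posterior Normal(-71/38, 55/76)
obs 3: x=1/2 → posterior Normal(-251/218, 55/109)
obs 4: x=-9 → posterior Normal(-845/284, 55/142)
obs 5: x=9 → posterior Normal(-251/350, 11/35)
obs 6: x=5/4 → posterior Normal(-337/832, 55/208)
obs 7: x=-1/4 → posterior Normal(-185/482, 55/241)
obs 8: x=0 → posterior Normal(-185/548, 55/274)
obs 9: x=6 → posterior Normal(211/614, 55/307)
obs 10: x=-9/2 → posterior Normal(-43/340, 11/68)

mu_0=-43/340, tau_0^2=11/68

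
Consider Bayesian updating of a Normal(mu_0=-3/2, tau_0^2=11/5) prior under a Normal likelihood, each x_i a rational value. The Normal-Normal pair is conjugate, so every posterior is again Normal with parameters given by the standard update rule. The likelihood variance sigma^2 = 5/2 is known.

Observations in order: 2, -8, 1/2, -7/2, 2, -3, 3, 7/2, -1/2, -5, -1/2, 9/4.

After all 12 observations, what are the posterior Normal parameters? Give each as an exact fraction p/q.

mu_0=-197/289, tau_0^2=55/289

obs 1: x=2 → posterior Normal(13/94, 55/47)
obs 2: x=-8 → posterior Normal(-113/46, 55/69)
obs 3: x=1/2 → posterior Normal(-317/182, 55/91)
obs 4: x=-7/2 → posterior Normal(-471/226, 55/113)
obs 5: x=2 → posterior Normal(-383/270, 11/27)
obs 6: x=-3 → posterior Normal(-515/314, 55/157)
obs 7: x=3 → posterior Normal(-383/358, 55/179)
obs 8: x=7/2 → posterior Normal(-229/402, 55/201)
obs 9: x=-1/2 → posterior Normal(-251/446, 55/223)
obs 10: x=-5 → posterior Normal(-471/490, 11/49)
obs 11: x=-1/2 → posterior Normal(-493/534, 55/267)
obs 12: x=9/4 → posterior Normal(-197/289, 55/289)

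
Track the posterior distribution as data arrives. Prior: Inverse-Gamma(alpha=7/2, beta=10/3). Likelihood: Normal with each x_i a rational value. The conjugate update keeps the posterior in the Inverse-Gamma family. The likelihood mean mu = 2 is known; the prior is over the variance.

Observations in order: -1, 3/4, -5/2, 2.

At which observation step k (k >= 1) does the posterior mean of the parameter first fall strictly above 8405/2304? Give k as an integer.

obs 1: x=-1 → posterior Inverse-Gamma(4, 47/6)
obs 2: x=3/4 → posterior Inverse-Gamma(9/2, 827/96)
obs 3: x=-5/2 → posterior Inverse-Gamma(5, 1799/96)
obs 4: x=2 → posterior Inverse-Gamma(11/2, 1799/96)

k = 3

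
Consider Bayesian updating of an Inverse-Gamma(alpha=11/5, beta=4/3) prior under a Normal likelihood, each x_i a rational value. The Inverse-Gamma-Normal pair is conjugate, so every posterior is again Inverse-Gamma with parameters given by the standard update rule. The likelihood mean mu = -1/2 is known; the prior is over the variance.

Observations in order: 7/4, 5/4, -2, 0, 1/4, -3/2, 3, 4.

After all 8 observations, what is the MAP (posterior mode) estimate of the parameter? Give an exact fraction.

11365/3456

obs 1: x=7/4 → posterior Inverse-Gamma(27/10, 371/96)
obs 2: x=5/4 → posterior Inverse-Gamma(16/5, 259/48)
obs 3: x=-2 → posterior Inverse-Gamma(37/10, 313/48)
obs 4: x=0 → posterior Inverse-Gamma(21/5, 319/48)
obs 5: x=1/4 → posterior Inverse-Gamma(47/10, 665/96)
obs 6: x=-3/2 → posterior Inverse-Gamma(26/5, 713/96)
obs 7: x=3 → posterior Inverse-Gamma(57/10, 1301/96)
obs 8: x=4 → posterior Inverse-Gamma(31/5, 2273/96)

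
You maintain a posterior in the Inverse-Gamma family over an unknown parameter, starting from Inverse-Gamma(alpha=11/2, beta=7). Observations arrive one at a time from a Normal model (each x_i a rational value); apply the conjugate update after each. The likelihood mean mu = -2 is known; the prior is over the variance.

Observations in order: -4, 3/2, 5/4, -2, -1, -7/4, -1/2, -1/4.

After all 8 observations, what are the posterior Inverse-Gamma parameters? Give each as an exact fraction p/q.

alpha=19/2, beta=755/32

obs 1: x=-4 → posterior Inverse-Gamma(6, 9)
obs 2: x=3/2 → posterior Inverse-Gamma(13/2, 121/8)
obs 3: x=5/4 → posterior Inverse-Gamma(7, 653/32)
obs 4: x=-2 → posterior Inverse-Gamma(15/2, 653/32)
obs 5: x=-1 → posterior Inverse-Gamma(8, 669/32)
obs 6: x=-7/4 → posterior Inverse-Gamma(17/2, 335/16)
obs 7: x=-1/2 → posterior Inverse-Gamma(9, 353/16)
obs 8: x=-1/4 → posterior Inverse-Gamma(19/2, 755/32)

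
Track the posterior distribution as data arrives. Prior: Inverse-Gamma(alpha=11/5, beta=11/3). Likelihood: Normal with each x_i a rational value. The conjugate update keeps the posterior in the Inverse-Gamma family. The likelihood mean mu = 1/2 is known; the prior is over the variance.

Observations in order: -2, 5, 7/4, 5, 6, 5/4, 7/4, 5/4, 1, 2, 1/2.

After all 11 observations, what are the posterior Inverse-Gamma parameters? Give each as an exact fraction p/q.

obs 1: x=-2 → posterior Inverse-Gamma(27/10, 163/24)
obs 2: x=5 → posterior Inverse-Gamma(16/5, 203/12)
obs 3: x=7/4 → posterior Inverse-Gamma(37/10, 1699/96)
obs 4: x=5 → posterior Inverse-Gamma(21/5, 2671/96)
obs 5: x=6 → posterior Inverse-Gamma(47/10, 4123/96)
obs 6: x=5/4 → posterior Inverse-Gamma(26/5, 2075/48)
obs 7: x=7/4 → posterior Inverse-Gamma(57/10, 4225/96)
obs 8: x=5/4 → posterior Inverse-Gamma(31/5, 1063/24)
obs 9: x=1 → posterior Inverse-Gamma(67/10, 533/12)
obs 10: x=2 → posterior Inverse-Gamma(36/5, 1093/24)
obs 11: x=1/2 → posterior Inverse-Gamma(77/10, 1093/24)

alpha=77/10, beta=1093/24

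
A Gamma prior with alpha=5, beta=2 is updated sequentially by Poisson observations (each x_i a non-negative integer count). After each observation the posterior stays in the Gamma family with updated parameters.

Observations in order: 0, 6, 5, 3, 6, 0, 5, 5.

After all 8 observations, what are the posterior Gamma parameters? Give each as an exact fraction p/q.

obs 1: x=0 → posterior Gamma(5, 3)
obs 2: x=6 → posterior Gamma(11, 4)
obs 3: x=5 → posterior Gamma(16, 5)
obs 4: x=3 → posterior Gamma(19, 6)
obs 5: x=6 → posterior Gamma(25, 7)
obs 6: x=0 → posterior Gamma(25, 8)
obs 7: x=5 → posterior Gamma(30, 9)
obs 8: x=5 → posterior Gamma(35, 10)

alpha=35, beta=10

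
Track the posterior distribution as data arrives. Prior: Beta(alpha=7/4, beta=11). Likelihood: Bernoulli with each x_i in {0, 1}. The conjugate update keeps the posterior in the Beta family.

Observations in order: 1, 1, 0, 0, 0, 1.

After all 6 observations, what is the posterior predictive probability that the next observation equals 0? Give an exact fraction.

obs 1: x=1 → posterior Beta(11/4, 11)
obs 2: x=1 → posterior Beta(15/4, 11)
obs 3: x=0 → posterior Beta(15/4, 12)
obs 4: x=0 → posterior Beta(15/4, 13)
obs 5: x=0 → posterior Beta(15/4, 14)
obs 6: x=1 → posterior Beta(19/4, 14)

56/75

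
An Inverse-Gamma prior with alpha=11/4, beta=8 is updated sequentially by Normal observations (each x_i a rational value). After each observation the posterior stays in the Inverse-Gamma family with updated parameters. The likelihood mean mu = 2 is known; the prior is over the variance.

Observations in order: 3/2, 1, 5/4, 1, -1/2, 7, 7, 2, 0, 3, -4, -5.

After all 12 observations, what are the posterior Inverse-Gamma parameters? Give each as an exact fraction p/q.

alpha=35/4, beta=2641/32

obs 1: x=3/2 → posterior Inverse-Gamma(13/4, 65/8)
obs 2: x=1 → posterior Inverse-Gamma(15/4, 69/8)
obs 3: x=5/4 → posterior Inverse-Gamma(17/4, 285/32)
obs 4: x=1 → posterior Inverse-Gamma(19/4, 301/32)
obs 5: x=-1/2 → posterior Inverse-Gamma(21/4, 401/32)
obs 6: x=7 → posterior Inverse-Gamma(23/4, 801/32)
obs 7: x=7 → posterior Inverse-Gamma(25/4, 1201/32)
obs 8: x=2 → posterior Inverse-Gamma(27/4, 1201/32)
obs 9: x=0 → posterior Inverse-Gamma(29/4, 1265/32)
obs 10: x=3 → posterior Inverse-Gamma(31/4, 1281/32)
obs 11: x=-4 → posterior Inverse-Gamma(33/4, 1857/32)
obs 12: x=-5 → posterior Inverse-Gamma(35/4, 2641/32)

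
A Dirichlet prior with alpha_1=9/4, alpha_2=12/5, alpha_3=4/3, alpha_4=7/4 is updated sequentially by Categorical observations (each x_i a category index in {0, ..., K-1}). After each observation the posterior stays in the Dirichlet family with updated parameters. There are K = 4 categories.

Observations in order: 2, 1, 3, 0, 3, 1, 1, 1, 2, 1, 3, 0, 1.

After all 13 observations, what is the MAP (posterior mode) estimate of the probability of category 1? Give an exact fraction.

111/251

obs 1: x=2 → posterior Dirichlet(9/4, 12/5, 7/3, 7/4)
obs 2: x=1 → posterior Dirichlet(9/4, 17/5, 7/3, 7/4)
obs 3: x=3 → posterior Dirichlet(9/4, 17/5, 7/3, 11/4)
obs 4: x=0 → posterior Dirichlet(13/4, 17/5, 7/3, 11/4)
obs 5: x=3 → posterior Dirichlet(13/4, 17/5, 7/3, 15/4)
obs 6: x=1 → posterior Dirichlet(13/4, 22/5, 7/3, 15/4)
obs 7: x=1 → posterior Dirichlet(13/4, 27/5, 7/3, 15/4)
obs 8: x=1 → posterior Dirichlet(13/4, 32/5, 7/3, 15/4)
obs 9: x=2 → posterior Dirichlet(13/4, 32/5, 10/3, 15/4)
obs 10: x=1 → posterior Dirichlet(13/4, 37/5, 10/3, 15/4)
obs 11: x=3 → posterior Dirichlet(13/4, 37/5, 10/3, 19/4)
obs 12: x=0 → posterior Dirichlet(17/4, 37/5, 10/3, 19/4)
obs 13: x=1 → posterior Dirichlet(17/4, 42/5, 10/3, 19/4)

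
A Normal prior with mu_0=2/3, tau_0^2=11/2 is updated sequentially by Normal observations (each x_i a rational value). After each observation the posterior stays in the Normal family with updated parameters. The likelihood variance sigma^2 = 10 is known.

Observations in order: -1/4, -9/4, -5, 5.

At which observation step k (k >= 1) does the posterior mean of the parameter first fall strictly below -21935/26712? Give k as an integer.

k = 3

obs 1: x=-1/4 → posterior Normal(127/372, 110/31)
obs 2: x=-9/4 → posterior Normal(-85/252, 55/21)
obs 3: x=-5 → posterior Normal(-415/318, 110/53)
obs 4: x=5 → posterior Normal(-85/384, 55/32)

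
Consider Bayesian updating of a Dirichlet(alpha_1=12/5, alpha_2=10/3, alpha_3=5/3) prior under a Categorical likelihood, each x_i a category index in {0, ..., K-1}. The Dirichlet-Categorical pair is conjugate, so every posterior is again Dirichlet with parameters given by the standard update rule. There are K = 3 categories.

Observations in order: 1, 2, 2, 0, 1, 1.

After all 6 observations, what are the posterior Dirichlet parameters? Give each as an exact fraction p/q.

obs 1: x=1 → posterior Dirichlet(12/5, 13/3, 5/3)
obs 2: x=2 → posterior Dirichlet(12/5, 13/3, 8/3)
obs 3: x=2 → posterior Dirichlet(12/5, 13/3, 11/3)
obs 4: x=0 → posterior Dirichlet(17/5, 13/3, 11/3)
obs 5: x=1 → posterior Dirichlet(17/5, 16/3, 11/3)
obs 6: x=1 → posterior Dirichlet(17/5, 19/3, 11/3)

alpha_1=17/5, alpha_2=19/3, alpha_3=11/3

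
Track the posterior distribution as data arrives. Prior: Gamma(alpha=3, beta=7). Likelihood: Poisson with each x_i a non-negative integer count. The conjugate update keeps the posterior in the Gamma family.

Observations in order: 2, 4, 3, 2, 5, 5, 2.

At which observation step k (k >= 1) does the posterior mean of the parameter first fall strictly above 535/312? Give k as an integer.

k = 6

obs 1: x=2 → posterior Gamma(5, 8)
obs 2: x=4 → posterior Gamma(9, 9)
obs 3: x=3 → posterior Gamma(12, 10)
obs 4: x=2 → posterior Gamma(14, 11)
obs 5: x=5 → posterior Gamma(19, 12)
obs 6: x=5 → posterior Gamma(24, 13)
obs 7: x=2 → posterior Gamma(26, 14)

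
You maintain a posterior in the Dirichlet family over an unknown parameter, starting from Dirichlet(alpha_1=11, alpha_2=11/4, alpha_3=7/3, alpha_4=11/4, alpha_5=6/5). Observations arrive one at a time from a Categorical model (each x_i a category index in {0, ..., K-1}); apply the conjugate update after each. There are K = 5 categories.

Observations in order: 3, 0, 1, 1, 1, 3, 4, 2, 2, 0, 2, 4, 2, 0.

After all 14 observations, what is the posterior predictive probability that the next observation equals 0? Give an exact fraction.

obs 1: x=3 → posterior Dirichlet(11, 11/4, 7/3, 15/4, 6/5)
obs 2: x=0 → posterior Dirichlet(12, 11/4, 7/3, 15/4, 6/5)
obs 3: x=1 → posterior Dirichlet(12, 15/4, 7/3, 15/4, 6/5)
obs 4: x=1 → posterior Dirichlet(12, 19/4, 7/3, 15/4, 6/5)
obs 5: x=1 → posterior Dirichlet(12, 23/4, 7/3, 15/4, 6/5)
obs 6: x=3 → posterior Dirichlet(12, 23/4, 7/3, 19/4, 6/5)
obs 7: x=4 → posterior Dirichlet(12, 23/4, 7/3, 19/4, 11/5)
obs 8: x=2 → posterior Dirichlet(12, 23/4, 10/3, 19/4, 11/5)
obs 9: x=2 → posterior Dirichlet(12, 23/4, 13/3, 19/4, 11/5)
obs 10: x=0 → posterior Dirichlet(13, 23/4, 13/3, 19/4, 11/5)
obs 11: x=2 → posterior Dirichlet(13, 23/4, 16/3, 19/4, 11/5)
obs 12: x=4 → posterior Dirichlet(13, 23/4, 16/3, 19/4, 16/5)
obs 13: x=2 → posterior Dirichlet(13, 23/4, 19/3, 19/4, 16/5)
obs 14: x=0 → posterior Dirichlet(14, 23/4, 19/3, 19/4, 16/5)

420/1021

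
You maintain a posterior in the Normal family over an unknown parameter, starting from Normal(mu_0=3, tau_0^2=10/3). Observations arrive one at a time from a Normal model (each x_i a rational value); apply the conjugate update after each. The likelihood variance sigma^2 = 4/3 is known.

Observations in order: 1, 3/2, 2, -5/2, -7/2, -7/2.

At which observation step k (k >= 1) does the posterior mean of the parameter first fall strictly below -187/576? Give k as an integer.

obs 1: x=1 → posterior Normal(11/7, 20/21)
obs 2: x=3/2 → posterior Normal(37/24, 5/9)
obs 3: x=2 → posterior Normal(57/34, 20/51)
obs 4: x=-5/2 → posterior Normal(8/11, 10/33)
obs 5: x=-7/2 → posterior Normal(-1/18, 20/81)
obs 6: x=-7/2 → posterior Normal(-19/32, 5/24)

k = 6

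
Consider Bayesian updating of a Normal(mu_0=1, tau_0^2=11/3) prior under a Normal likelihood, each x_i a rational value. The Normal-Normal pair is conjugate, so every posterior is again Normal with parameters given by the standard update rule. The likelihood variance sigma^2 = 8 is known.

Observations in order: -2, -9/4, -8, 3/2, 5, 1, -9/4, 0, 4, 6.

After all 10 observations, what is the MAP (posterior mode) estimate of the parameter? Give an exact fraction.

57/134

obs 1: x=-2 → posterior Normal(2/35, 88/35)
obs 2: x=-9/4 → posterior Normal(-91/184, 44/23)
obs 3: x=-8 → posterior Normal(-443/228, 88/57)
obs 4: x=3/2 → posterior Normal(-377/272, 22/17)
obs 5: x=5 → posterior Normal(-157/316, 88/79)
obs 6: x=1 → posterior Normal(-113/360, 44/45)
obs 7: x=-9/4 → posterior Normal(-53/101, 88/101)
obs 8: x=0 → posterior Normal(-53/112, 11/14)
obs 9: x=4 → posterior Normal(-3/41, 88/123)
obs 10: x=6 → posterior Normal(57/134, 44/67)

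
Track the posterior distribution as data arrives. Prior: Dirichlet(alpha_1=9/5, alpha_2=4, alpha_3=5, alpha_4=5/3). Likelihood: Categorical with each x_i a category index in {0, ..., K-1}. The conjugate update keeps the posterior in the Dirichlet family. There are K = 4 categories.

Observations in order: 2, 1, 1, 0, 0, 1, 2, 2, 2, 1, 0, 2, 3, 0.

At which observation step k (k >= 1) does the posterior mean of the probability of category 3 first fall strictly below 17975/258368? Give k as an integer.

obs 1: x=2 → posterior Dirichlet(9/5, 4, 6, 5/3)
obs 2: x=1 → posterior Dirichlet(9/5, 5, 6, 5/3)
obs 3: x=1 → posterior Dirichlet(9/5, 6, 6, 5/3)
obs 4: x=0 → posterior Dirichlet(14/5, 6, 6, 5/3)
obs 5: x=0 → posterior Dirichlet(19/5, 6, 6, 5/3)
obs 6: x=1 → posterior Dirichlet(19/5, 7, 6, 5/3)
obs 7: x=2 → posterior Dirichlet(19/5, 7, 7, 5/3)
obs 8: x=2 → posterior Dirichlet(19/5, 7, 8, 5/3)
obs 9: x=2 → posterior Dirichlet(19/5, 7, 9, 5/3)
obs 10: x=1 → posterior Dirichlet(19/5, 8, 9, 5/3)
obs 11: x=0 → posterior Dirichlet(24/5, 8, 9, 5/3)
obs 12: x=2 → posterior Dirichlet(24/5, 8, 10, 5/3)
obs 13: x=3 → posterior Dirichlet(24/5, 8, 10, 8/3)
obs 14: x=0 → posterior Dirichlet(29/5, 8, 10, 8/3)

k = 12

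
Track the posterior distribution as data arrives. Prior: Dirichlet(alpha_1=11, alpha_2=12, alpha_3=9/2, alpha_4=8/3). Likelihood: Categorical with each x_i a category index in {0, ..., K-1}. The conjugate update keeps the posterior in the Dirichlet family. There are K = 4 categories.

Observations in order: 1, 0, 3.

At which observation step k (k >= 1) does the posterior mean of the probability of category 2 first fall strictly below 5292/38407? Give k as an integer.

obs 1: x=1 → posterior Dirichlet(11, 13, 9/2, 8/3)
obs 2: x=0 → posterior Dirichlet(12, 13, 9/2, 8/3)
obs 3: x=3 → posterior Dirichlet(12, 13, 9/2, 11/3)

k = 3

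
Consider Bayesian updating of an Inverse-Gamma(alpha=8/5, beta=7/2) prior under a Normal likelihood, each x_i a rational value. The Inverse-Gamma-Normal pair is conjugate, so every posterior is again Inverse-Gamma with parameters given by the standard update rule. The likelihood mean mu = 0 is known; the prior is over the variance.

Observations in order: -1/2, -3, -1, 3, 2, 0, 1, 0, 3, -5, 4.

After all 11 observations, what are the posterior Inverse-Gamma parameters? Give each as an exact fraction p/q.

obs 1: x=-1/2 → posterior Inverse-Gamma(21/10, 29/8)
obs 2: x=-3 → posterior Inverse-Gamma(13/5, 65/8)
obs 3: x=-1 → posterior Inverse-Gamma(31/10, 69/8)
obs 4: x=3 → posterior Inverse-Gamma(18/5, 105/8)
obs 5: x=2 → posterior Inverse-Gamma(41/10, 121/8)
obs 6: x=0 → posterior Inverse-Gamma(23/5, 121/8)
obs 7: x=1 → posterior Inverse-Gamma(51/10, 125/8)
obs 8: x=0 → posterior Inverse-Gamma(28/5, 125/8)
obs 9: x=3 → posterior Inverse-Gamma(61/10, 161/8)
obs 10: x=-5 → posterior Inverse-Gamma(33/5, 261/8)
obs 11: x=4 → posterior Inverse-Gamma(71/10, 325/8)

alpha=71/10, beta=325/8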